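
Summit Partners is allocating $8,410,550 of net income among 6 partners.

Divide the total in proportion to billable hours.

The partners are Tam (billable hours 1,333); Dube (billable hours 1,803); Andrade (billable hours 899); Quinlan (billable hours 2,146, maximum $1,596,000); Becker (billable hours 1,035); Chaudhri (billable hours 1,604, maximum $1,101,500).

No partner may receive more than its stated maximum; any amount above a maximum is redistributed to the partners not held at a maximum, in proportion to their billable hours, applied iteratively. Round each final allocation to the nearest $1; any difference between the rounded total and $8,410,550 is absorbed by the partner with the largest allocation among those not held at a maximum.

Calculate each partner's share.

Tam: $1,502,070 · Dube: $2,031,682 · Andrade: $1,013,024 · Quinlan: $1,596,000 · Becker: $1,166,274 · Chaudhri: $1,101,500

Billable hours total: 8,820.
Pro-rata shares before constraints: Tam 1,271,118.27; Dube 1,719,299.51; Andrade 857,265.81; Quinlan 2,046,376.45; Becker 986,952.30; Chaudhri 1,529,537.66.
Held at cap: Quinlan ($1,596,000), Chaudhri ($1,101,500); remaining pool $5,713,050 reallocated over remaining billable hours 5,070.
Redistributed shares: Tam 1,502,070.15 → $1,502,070; Dube 2,031,682.28 → $2,031,682; Andrade 1,013,024.05 → $1,013,024; Becker 1,166,273.52 → $1,166,274.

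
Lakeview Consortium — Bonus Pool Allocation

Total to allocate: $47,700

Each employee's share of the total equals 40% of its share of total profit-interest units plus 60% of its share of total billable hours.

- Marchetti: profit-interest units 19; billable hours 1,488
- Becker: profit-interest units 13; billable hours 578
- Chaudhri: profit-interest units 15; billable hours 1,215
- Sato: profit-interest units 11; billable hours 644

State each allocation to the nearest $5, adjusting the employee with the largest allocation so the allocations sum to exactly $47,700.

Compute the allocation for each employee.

Marchetti: $17,100; Becker: $8,490; Chaudhri: $13,795; Sato: $8,315

Profit-interest units total 58; billable hours total 3,925.
Composite weights (40% profit-interest units + 60% billable hours): Marchetti 0.3585; Becker 0.1780; Chaudhri 0.2892; Sato 0.1743.
Raw shares: Marchetti 17,100.42; Becker 8,491.17; Chaudhri 13,793.92; Sato 8,314.49.
After rounding ($5): Marchetti $17,100; Becker $8,490; Chaudhri $13,795; Sato $8,315. Sum = $47,700.
No rounding difference to absorb.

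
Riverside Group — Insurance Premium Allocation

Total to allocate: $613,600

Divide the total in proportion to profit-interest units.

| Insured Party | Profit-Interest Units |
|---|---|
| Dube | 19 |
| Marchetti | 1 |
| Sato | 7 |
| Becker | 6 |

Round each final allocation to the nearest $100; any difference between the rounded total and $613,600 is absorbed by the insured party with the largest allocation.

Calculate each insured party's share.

Dube: $353,200 · Marchetti: $18,600 · Sato: $130,200 · Becker: $111,600

Total profit-interest units = 33.
Raw shares: Dube 19/33 × $613,600 = 353,284.85; Marchetti 1/33 × $613,600 = 18,593.94; Sato 7/33 × $613,600 = 130,157.58; Becker 6/33 × $613,600 = 111,563.64.
Rounded to nearest $100: Dube $353,300; Marchetti $18,600; Sato $130,200; Becker $111,600. Sum = $613,700.
Difference $613,600 − $613,700 = −$100 applied to largest allocation (Dube): Dube becomes $353,200.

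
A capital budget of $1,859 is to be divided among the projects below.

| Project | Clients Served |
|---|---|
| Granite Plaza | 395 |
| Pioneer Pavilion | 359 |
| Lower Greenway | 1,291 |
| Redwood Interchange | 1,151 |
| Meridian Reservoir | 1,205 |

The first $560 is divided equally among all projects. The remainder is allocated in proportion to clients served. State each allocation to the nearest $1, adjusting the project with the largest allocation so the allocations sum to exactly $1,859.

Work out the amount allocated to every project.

$560 shared equally gives $112 per project.
Remainder $1,299 by clients served (total 4,401): Granite Plaza 116.59 → $117; Pioneer Pavilion 105.96 → $106; Lower Greenway 381.05 → $381; Redwood Interchange 339.73 → $340; Meridian Reservoir 355.67 → $356.
Rounding difference −$1 on remainder applied to Lower Greenway.
Totals: Granite Plaza $112 + $117 = $229; Pioneer Pavilion $112 + $106 = $218; Lower Greenway $112 + $380 = $492; Redwood Interchange $112 + $340 = $452; Meridian Reservoir $112 + $356 = $468.

Granite Plaza: $229; Pioneer Pavilion: $218; Lower Greenway: $492; Redwood Interchange: $452; Meridian Reservoir: $468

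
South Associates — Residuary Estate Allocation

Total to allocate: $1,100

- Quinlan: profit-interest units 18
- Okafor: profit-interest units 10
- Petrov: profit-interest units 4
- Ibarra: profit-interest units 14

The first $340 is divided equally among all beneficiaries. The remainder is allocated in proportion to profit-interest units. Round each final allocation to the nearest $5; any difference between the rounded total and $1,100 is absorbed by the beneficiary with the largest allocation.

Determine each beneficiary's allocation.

First tranche $340 split equally: $85 each.
Remainder $760 by profit-interest units (total 46): Quinlan 297.39 → $295; Okafor 165.22 → $165; Petrov 66.09 → $65; Ibarra 231.30 → $230.
Rounding difference +$5 on remainder applied to Quinlan.
Totals: Quinlan $85 + $300 = $385; Okafor $85 + $165 = $250; Petrov $85 + $65 = $150; Ibarra $85 + $230 = $315.

Quinlan: $385 · Okafor: $250 · Petrov: $150 · Ibarra: $315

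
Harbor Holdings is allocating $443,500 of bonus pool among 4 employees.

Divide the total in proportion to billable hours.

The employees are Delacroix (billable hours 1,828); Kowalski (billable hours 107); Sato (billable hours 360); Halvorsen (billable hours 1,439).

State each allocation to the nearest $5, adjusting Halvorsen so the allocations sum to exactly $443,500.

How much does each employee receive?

Delacroix: $217,120; Kowalski: $12,710; Sato: $42,760; Halvorsen: $170,910

Total billable hours = 3,734.
Unrounded shares: Delacroix 1,828/3,734 × $443,500 = 217,117.84; Kowalski 107/3,734 × $443,500 = 12,708.76; Sato 360/3,734 × $443,500 = 42,758.44; Halvorsen 1,439/3,734 × $443,500 = 170,914.97.
At nearest $5: Delacroix $217,120; Kowalski $12,710; Sato $42,760; Halvorsen $170,915. Sum = $443,505.
Difference $443,500 − $443,505 = −$5 applied to Halvorsen: Halvorsen becomes $170,910.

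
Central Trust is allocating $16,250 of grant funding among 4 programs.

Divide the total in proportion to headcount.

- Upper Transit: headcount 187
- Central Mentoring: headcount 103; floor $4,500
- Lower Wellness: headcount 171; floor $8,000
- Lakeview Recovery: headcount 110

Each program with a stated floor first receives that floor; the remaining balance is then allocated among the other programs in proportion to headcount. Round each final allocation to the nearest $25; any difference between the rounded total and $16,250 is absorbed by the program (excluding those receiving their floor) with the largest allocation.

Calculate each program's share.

Upper Transit: $2,350 · Central Mentoring: $4,500 · Lower Wellness: $8,000 · Lakeview Recovery: $1,400

Minimums first: Central Mentoring $4,500; Lower Wellness $8,000. Residual $3,750.
Residual split over remaining headcount 297: Upper Transit 2,361.11 → $2,350; Lakeview Recovery 1,388.89 → $1,400.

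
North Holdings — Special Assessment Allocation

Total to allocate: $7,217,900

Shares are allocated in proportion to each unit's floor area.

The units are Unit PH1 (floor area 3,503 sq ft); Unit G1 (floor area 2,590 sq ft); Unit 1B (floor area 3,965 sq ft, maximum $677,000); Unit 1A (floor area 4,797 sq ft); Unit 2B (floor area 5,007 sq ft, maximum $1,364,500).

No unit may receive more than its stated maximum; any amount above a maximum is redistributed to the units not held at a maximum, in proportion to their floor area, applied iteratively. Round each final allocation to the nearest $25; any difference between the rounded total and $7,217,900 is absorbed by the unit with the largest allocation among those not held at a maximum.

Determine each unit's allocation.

Unit PH1: $1,665,100; Unit G1: $1,231,125; Unit 1B: $677,000; Unit 1A: $2,280,175; Unit 2B: $1,364,500

Combined floor area = 19,862.
Proportional shares (ignoring caps): Unit PH1 1,272,998.88; Unit G1 941,212.42; Unit 1B 1,440,890.82; Unit 1A 1,743,241.68; Unit 2B 1,819,556.20.
Held at cap: Unit 1B ($677,000), Unit 2B ($1,364,500); balance $5,176,400 reallocated over remaining floor area 10,890.
Remaining shares: Unit PH1 1,665,099.10 → $1,665,100; Unit G1 1,231,118.09 → $1,231,125; Unit 1A 2,280,182.81 → $2,280,175.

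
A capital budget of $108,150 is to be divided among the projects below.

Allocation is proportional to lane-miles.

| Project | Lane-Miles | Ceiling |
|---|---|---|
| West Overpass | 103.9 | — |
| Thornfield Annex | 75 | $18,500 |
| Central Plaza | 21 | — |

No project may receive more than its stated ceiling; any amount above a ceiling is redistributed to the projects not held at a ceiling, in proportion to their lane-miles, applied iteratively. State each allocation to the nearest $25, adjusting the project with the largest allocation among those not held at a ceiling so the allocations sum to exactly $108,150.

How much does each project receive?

West Overpass: $74,575 · Thornfield Annex: $18,500 · Central Plaza: $15,075

Lane-miles total: 199.9.
Unconstrained shares: West Overpass 56,212.03; Thornfield Annex 40,576.54; Central Plaza 11,361.43.
Cap binds for Thornfield Annex ($18,500); remaining pool $89,650 reallocated over remaining lane-miles 124.9.
Redistributed shares: West Overpass 74,576.74 → $74,575; Central Plaza 15,073.26 → $15,075.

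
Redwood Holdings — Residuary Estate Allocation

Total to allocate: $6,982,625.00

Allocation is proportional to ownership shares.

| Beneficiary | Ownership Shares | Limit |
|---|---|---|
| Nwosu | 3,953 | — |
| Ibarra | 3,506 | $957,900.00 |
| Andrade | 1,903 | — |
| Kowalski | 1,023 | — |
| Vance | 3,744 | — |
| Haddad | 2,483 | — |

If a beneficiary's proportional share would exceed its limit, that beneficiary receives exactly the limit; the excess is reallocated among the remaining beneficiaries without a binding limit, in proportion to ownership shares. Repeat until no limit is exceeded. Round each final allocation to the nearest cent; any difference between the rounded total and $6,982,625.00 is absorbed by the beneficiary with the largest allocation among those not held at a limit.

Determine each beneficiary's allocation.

Total ownership shares = 16,612.
Unconstrained shares: Nwosu 1,661,589.0095; Ibarra 1,473,698.7268; Andrade 799,899.7938; Kowalski 430,003.9354; Vance 1,573,738.7431; Haddad 1,043,694.7914.
Held at cap: Ibarra ($957,900.00); balance $6,024,725.00 reallocated over remaining ownership shares 13,106.
Remaining shares: Nwosu 1,817,162.9731 → $1,817,162.97; Andrade 874,794.1153 → $874,794.12; Kowalski 470,265.0446 → $470,265.04; Vance 1,721,087.3188 → $1,721,087.32; Haddad 1,141,415.5482 → $1,141,415.55.

Nwosu: $1,817,162.97; Ibarra: $957,900.00; Andrade: $874,794.12; Kowalski: $470,265.04; Vance: $1,721,087.32; Haddad: $1,141,415.55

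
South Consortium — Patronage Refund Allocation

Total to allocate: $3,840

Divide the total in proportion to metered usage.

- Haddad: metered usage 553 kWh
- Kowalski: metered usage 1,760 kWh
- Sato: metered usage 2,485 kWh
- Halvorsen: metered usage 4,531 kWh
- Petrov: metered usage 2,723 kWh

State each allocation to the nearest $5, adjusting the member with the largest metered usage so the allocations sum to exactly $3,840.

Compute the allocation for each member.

Haddad: $175; Kowalski: $560; Sato: $790; Halvorsen: $1,445; Petrov: $870

Combined metered usage = 553 + 1,760 + 2,485 + 4,531 + 2,723 = 12,052.
Proportional shares: Haddad 176.20; Kowalski 560.77; Sato 791.77; Halvorsen 1,443.66; Petrov 867.60.
Rounded to nearest $5: Haddad $175; Kowalski $560; Sato $790; Halvorsen $1,445; Petrov $870. Sum = $3,840.
Sum already equals the total — no adjustment.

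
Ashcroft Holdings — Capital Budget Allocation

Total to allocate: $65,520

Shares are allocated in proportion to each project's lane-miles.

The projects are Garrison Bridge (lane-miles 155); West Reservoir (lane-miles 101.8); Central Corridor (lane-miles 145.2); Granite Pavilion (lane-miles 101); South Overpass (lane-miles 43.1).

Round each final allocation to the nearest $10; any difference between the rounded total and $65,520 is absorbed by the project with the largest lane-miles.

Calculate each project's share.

Garrison Bridge: $18,600 · West Reservoir: $12,210 · Central Corridor: $17,420 · Granite Pavilion: $12,120 · South Overpass: $5,170

Lane-miles total: 155 + 101.8 + 145.2 + 101 + 43.1 = 546.1.
Proportional shares: Garrison Bridge 18,596.59; West Reservoir 12,213.76; Central Corridor 17,420.81; Granite Pavilion 12,117.78; South Overpass 5,171.05.
At nearest $10: Garrison Bridge $18,600; West Reservoir $12,210; Central Corridor $17,420; Granite Pavilion $12,120; South Overpass $5,170. Sum = $65,520.
No rounding difference to absorb.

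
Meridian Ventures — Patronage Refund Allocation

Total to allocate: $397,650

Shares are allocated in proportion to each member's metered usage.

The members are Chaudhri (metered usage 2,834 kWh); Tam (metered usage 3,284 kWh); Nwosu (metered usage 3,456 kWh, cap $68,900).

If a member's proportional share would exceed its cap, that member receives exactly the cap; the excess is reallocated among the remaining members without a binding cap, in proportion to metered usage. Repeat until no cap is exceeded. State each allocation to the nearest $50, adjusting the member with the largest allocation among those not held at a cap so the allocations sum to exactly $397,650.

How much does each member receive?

Chaudhri: $152,300 | Tam: $176,450 | Nwosu: $68,900

Total metered usage = 9,574.
Pro-rata shares before constraints: Chaudhri 117,708.39; Tam 136,398.85; Nwosu 143,542.76.
Cap binds for Nwosu ($68,900); remaining pool $328,750 reallocated over remaining metered usage 6,118.
Redistributed shares: Chaudhri 152,284.65 → $152,300; Tam 176,465.35 → $176,450.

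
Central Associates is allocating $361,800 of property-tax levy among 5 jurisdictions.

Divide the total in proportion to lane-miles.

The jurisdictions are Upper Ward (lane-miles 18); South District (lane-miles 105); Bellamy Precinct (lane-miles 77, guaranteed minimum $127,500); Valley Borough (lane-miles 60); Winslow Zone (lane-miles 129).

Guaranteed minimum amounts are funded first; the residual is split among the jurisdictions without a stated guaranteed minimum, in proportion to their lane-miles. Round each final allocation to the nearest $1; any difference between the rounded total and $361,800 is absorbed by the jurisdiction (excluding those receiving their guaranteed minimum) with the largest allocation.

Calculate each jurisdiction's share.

Fund the minimums — Bellamy Precinct $127,500. Balance $234,300.
Balance split over remaining lane-miles 312: Upper Ward 13,517.31 → $13,517; South District 78,850.96 → $78,851; Valley Borough 45,057.69 → $45,058; Winslow Zone 96,874.04 → $96,874.

Upper Ward: $13,517 | South District: $78,851 | Bellamy Precinct: $127,500 | Valley Borough: $45,058 | Winslow Zone: $96,874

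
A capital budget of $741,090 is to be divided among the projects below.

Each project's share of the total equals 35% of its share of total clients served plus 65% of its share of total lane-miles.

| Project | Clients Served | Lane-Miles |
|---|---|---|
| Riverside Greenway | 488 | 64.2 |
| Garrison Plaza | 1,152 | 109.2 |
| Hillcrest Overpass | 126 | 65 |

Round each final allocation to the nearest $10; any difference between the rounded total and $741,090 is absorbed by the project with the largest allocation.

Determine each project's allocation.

Clients served total 1,766; lane-miles total 238.4.
Combined weights (35% clients served + 65% lane-miles): Riverside Greenway 0.2718; Garrison Plaza 0.5260; Hillcrest Overpass 0.2022.
Raw shares: Riverside Greenway 201,396.91; Garrison Plaza 389,848.52; Hillcrest Overpass 149,844.58.
Rounded to nearest $10: Riverside Greenway $201,400; Garrison Plaza $389,850; Hillcrest Overpass $149,840. Sum = $741,090.
No rounding difference to absorb.

Riverside Greenway: $201,400 | Garrison Plaza: $389,850 | Hillcrest Overpass: $149,840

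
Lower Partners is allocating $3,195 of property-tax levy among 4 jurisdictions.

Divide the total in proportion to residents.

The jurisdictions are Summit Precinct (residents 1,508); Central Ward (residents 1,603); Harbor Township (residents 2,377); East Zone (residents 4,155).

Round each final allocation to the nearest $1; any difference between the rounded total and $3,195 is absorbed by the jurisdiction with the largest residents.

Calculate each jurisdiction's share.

Summit Precinct: $500 · Central Ward: $531 · Harbor Township: $788 · East Zone: $1,376

Total residents = 1,508 + 1,603 + 2,377 + 4,155 = 9,643.
Raw shares: Summit Precinct 499.64; Central Ward 531.12; Harbor Township 787.57; East Zone 1,376.67.
After rounding ($1): Summit Precinct $500; Central Ward $531; Harbor Township $788; East Zone $1,377. Sum = $3,196.
Difference $3,195 − $3,196 = −$1 applied to largest residents (East Zone): East Zone becomes $1,376.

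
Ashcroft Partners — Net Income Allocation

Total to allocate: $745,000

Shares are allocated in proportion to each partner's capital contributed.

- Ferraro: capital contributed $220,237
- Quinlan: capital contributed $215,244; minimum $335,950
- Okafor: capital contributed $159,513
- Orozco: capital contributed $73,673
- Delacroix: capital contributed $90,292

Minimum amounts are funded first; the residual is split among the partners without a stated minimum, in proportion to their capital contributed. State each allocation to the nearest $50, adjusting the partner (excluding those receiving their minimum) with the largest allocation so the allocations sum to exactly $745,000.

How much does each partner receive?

Fund the minimums — Quinlan $335,950. Remaining pool $409,050.
Remaining pool split over remaining capital contributed 543,715: Ferraro 165,689.64 → $165,700; Okafor 120,005.50 → $120,000; Orozco 55,425.99 → $55,450; Delacroix 67,928.86 → $67,950.
Rounding difference −$50 applied to Ferraro → $165,650.

Ferraro: $165,650 | Quinlan: $335,950 | Okafor: $120,000 | Orozco: $55,450 | Delacroix: $67,950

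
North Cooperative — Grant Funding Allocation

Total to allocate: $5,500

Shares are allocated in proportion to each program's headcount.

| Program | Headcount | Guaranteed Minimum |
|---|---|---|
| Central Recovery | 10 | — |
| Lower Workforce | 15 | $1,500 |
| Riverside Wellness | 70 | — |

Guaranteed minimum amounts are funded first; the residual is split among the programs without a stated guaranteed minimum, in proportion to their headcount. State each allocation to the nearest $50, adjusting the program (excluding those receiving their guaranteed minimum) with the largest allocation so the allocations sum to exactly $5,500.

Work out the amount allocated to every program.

Central Recovery: $500 · Lower Workforce: $1,500 · Riverside Wellness: $3,500

Guaranteed amounts: Lower Workforce $1,500. Balance $4,000.
Balance split over remaining headcount 80: Central Recovery 500.00 → $500; Riverside Wellness 3,500.00 → $3,500.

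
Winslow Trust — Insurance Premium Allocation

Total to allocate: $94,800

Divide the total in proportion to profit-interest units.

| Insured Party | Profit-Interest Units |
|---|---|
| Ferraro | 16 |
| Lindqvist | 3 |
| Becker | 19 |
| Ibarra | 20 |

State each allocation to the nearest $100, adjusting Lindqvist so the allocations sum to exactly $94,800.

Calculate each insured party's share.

Ferraro: $26,200 | Lindqvist: $4,800 | Becker: $31,100 | Ibarra: $32,700

Combined profit-interest units = 58.
Pro-rata amounts: Ferraro 16/58 × $94,800 = 26,151.72; Lindqvist 3/58 × $94,800 = 4,903.45; Becker 19/58 × $94,800 = 31,055.17; Ibarra 20/58 × $94,800 = 32,689.66.
After rounding ($100): Ferraro $26,200; Lindqvist $4,900; Becker $31,100; Ibarra $32,700. Sum = $94,900.
Difference $94,800 − $94,900 = −$100 applied to Lindqvist: Lindqvist becomes $4,800.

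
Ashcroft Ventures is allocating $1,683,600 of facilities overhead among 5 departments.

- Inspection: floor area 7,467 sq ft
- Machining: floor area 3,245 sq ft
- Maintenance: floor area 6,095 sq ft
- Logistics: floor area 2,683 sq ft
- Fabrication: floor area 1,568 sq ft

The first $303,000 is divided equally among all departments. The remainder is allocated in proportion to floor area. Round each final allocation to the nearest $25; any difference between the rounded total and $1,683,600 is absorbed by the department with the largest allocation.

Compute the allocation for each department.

$303,000 shared equally gives $60,600 per department.
Remainder $1,380,600 by floor area (total 21,058): Inspection 489,549.82 → $489,550; Machining 212,747.98 → $212,750; Maintenance 399,599.06 → $399,600; Logistics 175,902.26 → $175,900; Fabrication 102,800.87 → $102,800.
Totals: Inspection $60,600 + $489,550 = $550,150; Machining $60,600 + $212,750 = $273,350; Maintenance $60,600 + $399,600 = $460,200; Logistics $60,600 + $175,900 = $236,500; Fabrication $60,600 + $102,800 = $163,400.

Inspection: $550,150; Machining: $273,350; Maintenance: $460,200; Logistics: $236,500; Fabrication: $163,400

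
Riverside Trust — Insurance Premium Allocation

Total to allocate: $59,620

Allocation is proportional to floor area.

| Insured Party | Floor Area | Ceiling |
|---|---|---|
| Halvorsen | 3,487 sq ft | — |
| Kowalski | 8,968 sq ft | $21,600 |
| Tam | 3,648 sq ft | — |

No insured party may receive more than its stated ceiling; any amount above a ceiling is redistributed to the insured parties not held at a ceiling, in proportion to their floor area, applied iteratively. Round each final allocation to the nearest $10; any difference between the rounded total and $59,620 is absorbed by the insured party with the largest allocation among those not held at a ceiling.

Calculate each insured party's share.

Halvorsen: $18,580 | Kowalski: $21,600 | Tam: $19,440

Combined floor area = 16,103.
Proportional shares (ignoring caps): Halvorsen 12,910.32; Kowalski 33,203.26; Tam 13,506.41.
Held at cap: Kowalski ($21,600); remaining pool $38,020 reallocated over remaining floor area 7,135.
Shares after redistribution: Halvorsen 18,581.04 → $18,580; Tam 19,438.96 → $19,440.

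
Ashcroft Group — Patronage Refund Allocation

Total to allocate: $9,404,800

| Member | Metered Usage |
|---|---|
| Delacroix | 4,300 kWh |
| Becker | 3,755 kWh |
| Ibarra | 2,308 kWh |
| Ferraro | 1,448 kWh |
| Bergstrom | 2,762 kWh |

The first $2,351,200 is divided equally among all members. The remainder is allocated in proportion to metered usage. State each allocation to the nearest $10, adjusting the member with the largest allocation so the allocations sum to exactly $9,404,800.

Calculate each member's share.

Equal tier: $2,351,200 ÷ 5 = $470,240 apiece.
Remainder $7,053,600 by metered usage (total 14,573): Delacroix 2,081,279.08 → $2,081,280; Becker 1,817,489.06 → $1,817,490; Ibarra 1,117,114.44 → $1,117,110; Ferraro 700,858.63 → $700,860; Bergstrom 1,336,858.79 → $1,336,860.
Totals: Delacroix $470,240 + $2,081,280 = $2,551,520; Becker $470,240 + $1,817,490 = $2,287,730; Ibarra $470,240 + $1,117,110 = $1,587,350; Ferraro $470,240 + $700,860 = $1,171,100; Bergstrom $470,240 + $1,336,860 = $1,807,100.

Delacroix: $2,551,520 · Becker: $2,287,730 · Ibarra: $1,587,350 · Ferraro: $1,171,100 · Bergstrom: $1,807,100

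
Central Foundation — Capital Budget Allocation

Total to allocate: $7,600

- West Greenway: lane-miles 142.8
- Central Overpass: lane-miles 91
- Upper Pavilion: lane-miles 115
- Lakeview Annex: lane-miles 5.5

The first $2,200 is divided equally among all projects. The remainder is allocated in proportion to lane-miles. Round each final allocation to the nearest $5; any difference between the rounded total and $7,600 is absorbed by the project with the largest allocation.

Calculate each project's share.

Equal tier: $2,200 ÷ 4 = $550 apiece.
Remainder $5,400 by lane-miles (total 354.3): West Greenway 2,176.46 → $2,175; Central Overpass 1,386.96 → $1,385; Upper Pavilion 1,752.75 → $1,755; Lakeview Annex 83.83 → $85.
Totals: West Greenway $550 + $2,175 = $2,725; Central Overpass $550 + $1,385 = $1,935; Upper Pavilion $550 + $1,755 = $2,305; Lakeview Annex $550 + $85 = $635.

West Greenway: $2,725 | Central Overpass: $1,935 | Upper Pavilion: $2,305 | Lakeview Annex: $635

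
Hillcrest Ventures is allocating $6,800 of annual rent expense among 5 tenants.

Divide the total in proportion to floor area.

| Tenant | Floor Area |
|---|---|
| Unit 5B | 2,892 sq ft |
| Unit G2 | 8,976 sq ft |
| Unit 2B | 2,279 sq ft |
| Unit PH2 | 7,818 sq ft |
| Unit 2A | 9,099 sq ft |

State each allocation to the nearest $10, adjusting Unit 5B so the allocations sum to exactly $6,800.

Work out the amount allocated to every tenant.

Unit 5B: $640 | Unit G2: $1,960 | Unit 2B: $500 | Unit PH2: $1,710 | Unit 2A: $1,990

Sum of floor area: 31,064.
Unrounded shares: Unit 5B 2,892/31,064 × $6,800 = 633.07; Unit G2 8,976/31,064 × $6,800 = 1,964.87; Unit 2B 2,279/31,064 × $6,800 = 498.88; Unit PH2 7,818/31,064 × $6,800 = 1,711.38; Unit 2A 9,099/31,064 × $6,800 = 1,991.80.
After rounding ($10): Unit 5B $630; Unit G2 $1,960; Unit 2B $500; Unit PH2 $1,710; Unit 2A $1,990. Sum = $6,790.
Difference $6,800 − $6,790 = +$10 applied to Unit 5B: Unit 5B becomes $640.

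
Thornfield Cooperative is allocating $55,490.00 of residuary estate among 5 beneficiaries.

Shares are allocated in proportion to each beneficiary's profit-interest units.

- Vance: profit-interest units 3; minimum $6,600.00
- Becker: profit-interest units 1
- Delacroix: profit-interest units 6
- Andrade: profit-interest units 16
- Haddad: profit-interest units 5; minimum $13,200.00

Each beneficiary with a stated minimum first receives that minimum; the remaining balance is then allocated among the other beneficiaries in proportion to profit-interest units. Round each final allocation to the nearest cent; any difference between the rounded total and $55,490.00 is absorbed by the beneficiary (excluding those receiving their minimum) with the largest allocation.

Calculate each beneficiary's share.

Fund the minimums — Vance $6,600.00; Haddad $13,200.00. Residual $35,690.00.
Residual split over remaining profit-interest units 23: Becker 1,551.7391 → $1,551.74; Delacroix 9,310.4348 → $9,310.43; Andrade 24,827.8261 → $24,827.83.

Vance: $6,600.00 | Becker: $1,551.74 | Delacroix: $9,310.43 | Andrade: $24,827.83 | Haddad: $13,200.00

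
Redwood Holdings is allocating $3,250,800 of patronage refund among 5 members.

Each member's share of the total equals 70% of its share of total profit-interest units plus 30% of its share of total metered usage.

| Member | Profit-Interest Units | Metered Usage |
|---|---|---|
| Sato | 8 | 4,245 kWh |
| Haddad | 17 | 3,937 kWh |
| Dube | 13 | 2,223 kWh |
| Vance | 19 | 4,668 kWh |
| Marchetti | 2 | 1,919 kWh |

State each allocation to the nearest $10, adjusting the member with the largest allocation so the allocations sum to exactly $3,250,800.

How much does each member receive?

Sato: $552,190 | Haddad: $881,630 | Dube: $628,980 | Vance: $1,000,720 | Marchetti: $187,280

Totals — profit-interest units 59, metered usage 16,992.
Blended shares (70% profit-interest units + 30% metered usage): Sato 0.1699; Haddad 0.2712; Dube 0.1935; Vance 0.3078; Marchetti 0.0576.
Raw shares: Sato 552,188.33; Haddad 881,630.28; Dube 628,981.59; Vance 1,000,722.97; Marchetti 187,276.84.
Rounded to nearest $10: Sato $552,190; Haddad $881,630; Dube $628,980; Vance $1,000,720; Marchetti $187,280. Sum = $3,250,800.
Rounded total matches; no reconciliation needed.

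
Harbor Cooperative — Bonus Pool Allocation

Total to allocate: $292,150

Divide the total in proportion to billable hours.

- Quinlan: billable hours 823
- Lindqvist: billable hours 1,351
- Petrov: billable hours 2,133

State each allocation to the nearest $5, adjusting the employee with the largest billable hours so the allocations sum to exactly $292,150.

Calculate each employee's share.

Quinlan: $55,825 | Lindqvist: $91,640 | Petrov: $144,685

Billable hours total: 823 + 1,351 + 2,133 = 4,307.
Proportional shares: Quinlan 55,825.27; Lindqvist 91,640.27; Petrov 144,684.46.
At nearest $5: Quinlan $55,825; Lindqvist $91,640; Petrov $144,685. Sum = $292,150.
Sum already equals the total — no adjustment.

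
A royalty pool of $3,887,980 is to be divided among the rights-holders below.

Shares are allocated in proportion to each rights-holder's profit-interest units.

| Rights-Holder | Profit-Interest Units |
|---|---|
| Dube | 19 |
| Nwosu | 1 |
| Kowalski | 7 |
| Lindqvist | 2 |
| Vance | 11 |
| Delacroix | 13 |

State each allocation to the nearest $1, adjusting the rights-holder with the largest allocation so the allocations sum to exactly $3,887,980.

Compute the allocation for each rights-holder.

Profit-interest units total: 53.
Unrounded shares: Dube 19/53 × $3,887,980 = 1,393,804.15; Nwosu 1/53 × $3,887,980 = 73,358.11; Kowalski 7/53 × $3,887,980 = 513,506.79; Lindqvist 2/53 × $3,887,980 = 146,716.23; Vance 11/53 × $3,887,980 = 806,939.25; Delacroix 13/53 × $3,887,980 = 953,655.47.
At nearest $1: Dube $1,393,804; Nwosu $73,358; Kowalski $513,507; Lindqvist $146,716; Vance $806,939; Delacroix $953,655. Sum = $3,887,979.
Difference $3,887,980 − $3,887,979 = +$1 applied to largest allocation (Dube): Dube becomes $1,393,805.

Dube: $1,393,805; Nwosu: $73,358; Kowalski: $513,507; Lindqvist: $146,716; Vance: $806,939; Delacroix: $953,655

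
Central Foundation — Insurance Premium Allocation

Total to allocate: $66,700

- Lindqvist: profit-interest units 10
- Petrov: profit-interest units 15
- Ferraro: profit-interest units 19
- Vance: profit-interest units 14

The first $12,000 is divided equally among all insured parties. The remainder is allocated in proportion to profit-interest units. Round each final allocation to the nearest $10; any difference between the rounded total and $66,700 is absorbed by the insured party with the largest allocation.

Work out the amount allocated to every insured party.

Equal tier: $12,000 ÷ 4 = $3,000 apiece.
Remainder $54,700 by profit-interest units (total 58): Lindqvist 9,431.03 → $9,430; Petrov 14,146.55 → $14,150; Ferraro 17,918.97 → $17,920; Vance 13,203.45 → $13,200.
Totals: Lindqvist $3,000 + $9,430 = $12,430; Petrov $3,000 + $14,150 = $17,150; Ferraro $3,000 + $17,920 = $20,920; Vance $3,000 + $13,200 = $16,200.

Lindqvist: $12,430 · Petrov: $17,150 · Ferraro: $20,920 · Vance: $16,200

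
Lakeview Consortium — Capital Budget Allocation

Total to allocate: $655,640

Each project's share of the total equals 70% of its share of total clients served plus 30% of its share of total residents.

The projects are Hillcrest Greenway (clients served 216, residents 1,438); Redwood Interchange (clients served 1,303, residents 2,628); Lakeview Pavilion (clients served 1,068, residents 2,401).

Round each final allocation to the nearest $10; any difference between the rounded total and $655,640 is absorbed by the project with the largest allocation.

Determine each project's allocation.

Hillcrest Greenway: $82,060 | Redwood Interchange: $311,090 | Lakeview Pavilion: $262,490

Clients served total 2,587; residents total 6,467.
Blended shares (70% clients served + 30% residents): Hillcrest Greenway 0.1252; Redwood Interchange 0.4745; Lakeview Pavilion 0.4004.
Proportional shares: Hillcrest Greenway 82,055.95; Redwood Interchange 311,089.24; Lakeview Pavilion 262,494.81.
After rounding ($10): Hillcrest Greenway $82,060; Redwood Interchange $311,090; Lakeview Pavilion $262,490. Sum = $655,640.
Rounded total matches; no reconciliation needed.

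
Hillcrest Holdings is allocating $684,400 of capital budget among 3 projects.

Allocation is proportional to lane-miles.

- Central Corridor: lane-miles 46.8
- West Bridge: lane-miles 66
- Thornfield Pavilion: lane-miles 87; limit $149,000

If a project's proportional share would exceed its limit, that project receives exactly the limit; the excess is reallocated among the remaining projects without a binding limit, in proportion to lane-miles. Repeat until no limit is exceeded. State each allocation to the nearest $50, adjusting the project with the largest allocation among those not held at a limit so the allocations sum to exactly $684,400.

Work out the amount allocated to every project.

Central Corridor: $222,150 | West Bridge: $313,250 | Thornfield Pavilion: $149,000

Total lane-miles = 199.8.
Unconstrained shares: Central Corridor 160,309.91; West Bridge 226,078.08; Thornfield Pavilion 298,012.01.
Capped: Thornfield Pavilion ($149,000); residual $535,400 reallocated over remaining lane-miles 112.8.
Shares after redistribution: Central Corridor 222,134.04 → $222,150; West Bridge 313,265.96 → $313,250.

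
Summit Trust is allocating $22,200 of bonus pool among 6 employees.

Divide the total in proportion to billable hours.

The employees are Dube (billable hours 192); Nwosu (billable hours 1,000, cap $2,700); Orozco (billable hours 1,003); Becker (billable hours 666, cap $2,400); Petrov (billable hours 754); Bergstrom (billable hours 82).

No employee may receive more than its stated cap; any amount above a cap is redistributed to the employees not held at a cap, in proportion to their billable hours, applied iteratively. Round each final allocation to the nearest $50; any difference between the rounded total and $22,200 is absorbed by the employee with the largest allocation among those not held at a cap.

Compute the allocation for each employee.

Sum of billable hours: 3,697.
Unconstrained shares: Dube 1,152.93; Nwosu 6,004.87; Orozco 6,022.88; Becker 3,999.24; Petrov 4,527.67; Bergstrom 492.40.
Cap binds for Nwosu ($2,700), Becker ($2,400); residual $17,100 reallocated over remaining billable hours 2,031.
Remaining shares: Dube 1,616.54 → $1,600; Orozco 8,444.76 → $8,450; Petrov 6,348.30 → $6,350; Bergstrom 690.40 → $700.

Dube: $1,600; Nwosu: $2,700; Orozco: $8,450; Becker: $2,400; Petrov: $6,350; Bergstrom: $700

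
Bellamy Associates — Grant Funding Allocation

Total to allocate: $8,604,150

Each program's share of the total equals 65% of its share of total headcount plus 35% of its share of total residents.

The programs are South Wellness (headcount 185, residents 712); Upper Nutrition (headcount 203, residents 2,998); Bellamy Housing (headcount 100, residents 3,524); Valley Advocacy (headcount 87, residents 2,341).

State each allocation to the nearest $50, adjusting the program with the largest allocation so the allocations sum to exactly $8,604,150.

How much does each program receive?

South Wellness: $2,023,300 | Upper Nutrition: $2,917,400 | Bellamy Housing: $2,081,000 | Valley Advocacy: $1,582,450

Headcount total 575; residents total 9,575.
Blended shares (65% headcount + 35% residents): South Wellness 0.2352; Upper Nutrition 0.3391; Bellamy Housing 0.2419; Valley Advocacy 0.1839.
Pro-rata amounts: South Wellness 2,023,322.18; Upper Nutrition 2,917,372.39; Bellamy Housing 2,080,983.37; Valley Advocacy 1,582,472.06.
After rounding ($50): South Wellness $2,023,300; Upper Nutrition $2,917,350; Bellamy Housing $2,081,000; Valley Advocacy $1,582,450. Sum = $8,604,100.
Difference $8,604,150 − $8,604,100 = +$50 applied to largest allocation (Upper Nutrition): Upper Nutrition becomes $2,917,400.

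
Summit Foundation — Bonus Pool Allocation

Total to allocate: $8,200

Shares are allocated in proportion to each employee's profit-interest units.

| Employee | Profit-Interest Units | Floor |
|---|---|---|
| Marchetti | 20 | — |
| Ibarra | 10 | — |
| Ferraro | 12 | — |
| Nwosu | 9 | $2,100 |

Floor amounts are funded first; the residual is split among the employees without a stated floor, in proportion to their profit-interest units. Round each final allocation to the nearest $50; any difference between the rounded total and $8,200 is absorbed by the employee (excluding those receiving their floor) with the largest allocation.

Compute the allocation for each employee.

Marchetti: $2,900 · Ibarra: $1,450 · Ferraro: $1,750 · Nwosu: $2,100

Guaranteed amounts: Nwosu $2,100. Balance $6,100.
Balance split over remaining profit-interest units 42: Marchetti 2,904.76 → $2,900; Ibarra 1,452.38 → $1,450; Ferraro 1,742.86 → $1,750.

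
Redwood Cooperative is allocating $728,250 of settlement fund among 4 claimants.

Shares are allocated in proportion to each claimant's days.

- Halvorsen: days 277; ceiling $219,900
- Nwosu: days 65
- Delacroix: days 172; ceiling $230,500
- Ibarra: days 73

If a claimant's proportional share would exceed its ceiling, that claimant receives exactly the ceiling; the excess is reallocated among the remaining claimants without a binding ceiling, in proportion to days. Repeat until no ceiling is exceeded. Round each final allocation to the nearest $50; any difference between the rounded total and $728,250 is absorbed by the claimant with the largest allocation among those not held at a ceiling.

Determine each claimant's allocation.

Halvorsen: $219,900 · Nwosu: $130,850 · Delacroix: $230,500 · Ibarra: $147,000

Sum of days: 587.
Proportional shares (ignoring caps): Halvorsen 343,654.60; Nwosu 80,640.97; Delacroix 213,388.42; Ibarra 90,566.01.
Capped: Halvorsen ($219,900); balance $508,350 reallocated over remaining days 310.
Capped: Delacroix ($230,500); balance $277,850 reallocated over remaining days 138.
Remaining shares: Nwosu 130,871.38 → $130,850; Ibarra 146,978.62 → $147,000.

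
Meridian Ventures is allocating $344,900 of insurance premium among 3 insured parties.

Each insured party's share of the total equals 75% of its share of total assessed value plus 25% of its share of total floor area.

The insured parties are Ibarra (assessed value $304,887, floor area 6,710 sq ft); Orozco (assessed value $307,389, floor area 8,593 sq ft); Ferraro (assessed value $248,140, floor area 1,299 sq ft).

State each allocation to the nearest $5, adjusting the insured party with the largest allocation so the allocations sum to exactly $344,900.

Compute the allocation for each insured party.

Assessed value total 860,416; floor area total 16,602.
Combined weights (75% assessed value + 25% floor area): Ibarra 0.3668; Orozco 0.3973; Ferraro 0.2359.
Pro-rata amounts: Ibarra 126,510.46; Orozco 137,042.31; Ferraro 81,347.23.
At nearest $5: Ibarra $126,510; Orozco $137,040; Ferraro $81,345. Sum = $344,895.
Difference $344,900 − $344,895 = +$5 applied to largest allocation (Orozco): Orozco becomes $137,045.

Ibarra: $126,510 · Orozco: $137,045 · Ferraro: $81,345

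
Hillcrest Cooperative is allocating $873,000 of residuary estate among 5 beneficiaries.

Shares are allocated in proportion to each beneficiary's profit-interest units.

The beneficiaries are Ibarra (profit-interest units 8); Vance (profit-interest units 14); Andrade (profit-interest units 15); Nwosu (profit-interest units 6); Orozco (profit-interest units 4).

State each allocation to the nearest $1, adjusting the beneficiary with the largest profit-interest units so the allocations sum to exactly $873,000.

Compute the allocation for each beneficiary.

Ibarra: $148,596 | Vance: $260,043 | Andrade: $278,616 | Nwosu: $111,447 | Orozco: $74,298

Sum of profit-interest units: 8 + 14 + 15 + 6 + 4 = 47.
Raw shares: Ibarra 148,595.74; Vance 260,042.55; Andrade 278,617.02; Nwosu 111,446.81; Orozco 74,297.87.
After rounding ($1): Ibarra $148,596; Vance $260,043; Andrade $278,617; Nwosu $111,447; Orozco $74,298. Sum = $873,001.
Difference $873,000 − $873,001 = −$1 applied to largest profit-interest units (Andrade): Andrade becomes $278,616.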